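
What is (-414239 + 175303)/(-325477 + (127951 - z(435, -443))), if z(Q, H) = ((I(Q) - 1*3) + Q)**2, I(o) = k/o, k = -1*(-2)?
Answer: 22606332300/36345767717 ≈ 0.62198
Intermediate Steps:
k = 2
I(o) = 2/o
z(Q, H) = (-3 + Q + 2/Q)**2 (z(Q, H) = ((2/Q - 1*3) + Q)**2 = ((2/Q - 3) + Q)**2 = ((-3 + 2/Q) + Q)**2 = (-3 + Q + 2/Q)**2)
(-414239 + 175303)/(-325477 + (127951 - z(435, -443))) = (-414239 + 175303)/(-325477 + (127951 - (2 + 435*(-3 + 435))**2/435**2)) = -238936/(-325477 + (127951 - (2 + 435*432)**2/189225)) = -238936/(-325477 + (127951 - (2 + 187920)**2/189225)) = -238936/(-325477 + (127951 - 187922**2/189225)) = -238936/(-325477 + (127951 - 35314678084/189225)) = -238936/(-325477 - 11103150109/189225) = -238936/(-72691535434/189225) = -238936*(-189225/72691535434) = 22606332300/36345767717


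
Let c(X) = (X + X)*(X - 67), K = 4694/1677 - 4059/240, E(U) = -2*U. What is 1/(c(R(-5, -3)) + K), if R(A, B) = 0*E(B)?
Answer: -134160/1893461 ≈ -0.070854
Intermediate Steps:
R(A, B) = 0 (R(A, B) = 0*(-2*B) = 0)
K = -1893461/134160 (K = 4694*(1/1677) - 4059*1/240 = 4694/1677 - 1353/80 = -1893461/134160 ≈ -14.113)
c(X) = 2*X*(-67 + X) (c(X) = (2*X)*(-67 + X) = 2*X*(-67 + X))
1/(c(R(-5, -3)) + K) = 1/(2*0*(-67 + 0) - 1893461/134160) = 1/(2*0*(-67) - 1893461/134160) = 1/(0 - 1893461/134160) = 1/(-1893461/134160) = -134160/1893461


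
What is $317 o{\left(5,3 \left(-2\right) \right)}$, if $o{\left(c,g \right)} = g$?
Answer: $-1902$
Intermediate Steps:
$317 o{\left(5,3 \left(-2\right) \right)} = 317 \cdot 3 \left(-2\right) = 317 \left(-6\right) = -1902$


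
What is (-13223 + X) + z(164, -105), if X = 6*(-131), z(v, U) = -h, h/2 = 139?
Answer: -14287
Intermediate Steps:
h = 278 (h = 2*139 = 278)
z(v, U) = -278 (z(v, U) = -1*278 = -278)
X = -786
(-13223 + X) + z(164, -105) = (-13223 - 786) - 278 = -14009 - 278 = -14287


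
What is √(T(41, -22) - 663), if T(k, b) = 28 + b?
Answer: 3*I*√73 ≈ 25.632*I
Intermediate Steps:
√(T(41, -22) - 663) = √((28 - 22) - 663) = √(6 - 663) = √(-657) = 3*I*√73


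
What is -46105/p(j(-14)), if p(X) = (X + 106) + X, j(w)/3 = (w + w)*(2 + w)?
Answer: -46105/2122 ≈ -21.727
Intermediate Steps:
j(w) = 6*w*(2 + w) (j(w) = 3*((w + w)*(2 + w)) = 3*((2*w)*(2 + w)) = 3*(2*w*(2 + w)) = 6*w*(2 + w))
p(X) = 106 + 2*X (p(X) = (106 + X) + X = 106 + 2*X)
-46105/p(j(-14)) = -46105/(106 + 2*(6*(-14)*(2 - 14))) = -46105/(106 + 2*(6*(-14)*(-12))) = -46105/(106 + 2*1008) = -46105/(106 + 2016) = -46105/2122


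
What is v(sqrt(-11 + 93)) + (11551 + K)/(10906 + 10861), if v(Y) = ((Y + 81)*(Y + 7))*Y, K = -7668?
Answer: 157074555/21767 + 649*sqrt(82) ≈ 13093.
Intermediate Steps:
v(Y) = Y*(7 + Y)*(81 + Y) (v(Y) = ((81 + Y)*(7 + Y))*Y = ((7 + Y)*(81 + Y))*Y = Y*(7 + Y)*(81 + Y))
v(sqrt(-11 + 93)) + (11551 + K)/(10906 + 10861) = sqrt(-11 + 93)*(567 + (sqrt(-11 + 93))**2 + 88*sqrt(-11 + 93)) + (11551 - 7668)/(10906 + 10861) = sqrt(82)*(567 + (sqrt(82))**2 + 88*sqrt(82)) + 3883/21767 = sqrt(82)*(567 + 82 + 88*sqrt(82)) + 3883*(1/21767) = sqrt(82)*(649 + 88*sqrt(82)) + 3883/21767 = 3883/21767 + sqrt(82)*(649 + 88*sqrt(82))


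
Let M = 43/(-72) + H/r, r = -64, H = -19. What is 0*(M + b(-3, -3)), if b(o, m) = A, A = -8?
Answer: 0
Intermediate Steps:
M = -173/576 (M = 43/(-72) - 19/(-64) = 43*(-1/72) - 19*(-1/64) = -43/72 + 19/64 = -173/576 ≈ -0.30035)
b(o, m) = -8
0*(M + b(-3, -3)) = 0*(-173/576 - 8) = 0*(-4781/576) = 0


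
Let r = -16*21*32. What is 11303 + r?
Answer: 551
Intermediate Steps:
r = -10752 (r = -336*32 = -10752)
11303 + r = 11303 - 10752 = 551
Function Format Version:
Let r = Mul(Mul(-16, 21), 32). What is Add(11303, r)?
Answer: 551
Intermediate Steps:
r = -10752 (r = Mul(-336, 32) = -10752)
Add(11303, r) = Add(11303, -10752) = 551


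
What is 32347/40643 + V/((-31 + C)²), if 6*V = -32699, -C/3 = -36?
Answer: -178273279/1445834082 ≈ -0.12330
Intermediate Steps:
C = 108 (C = -3*(-36) = 108)
V = -32699/6 (V = (⅙)*(-32699) = -32699/6 ≈ -5449.8)
32347/40643 + V/((-31 + C)²) = 32347/40643 - 32699/(6*(-31 + 108)²) = 32347*(1/40643) - 32699/(6*(77²)) = 32347/40643 - 32699/6/5929 = 32347/40643 - 32699/6*1/5929 = 32347/40643 - 32699/35574 = -178273279/1445834082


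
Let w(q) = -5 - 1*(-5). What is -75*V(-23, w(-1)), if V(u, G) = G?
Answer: 0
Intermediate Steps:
w(q) = 0 (w(q) = -5 + 5 = 0)
-75*V(-23, w(-1)) = -75*0 = 0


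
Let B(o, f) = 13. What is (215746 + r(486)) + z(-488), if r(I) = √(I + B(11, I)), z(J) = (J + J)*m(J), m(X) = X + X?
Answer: 1168322 + √499 ≈ 1.1683e+6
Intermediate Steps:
m(X) = 2*X
z(J) = 4*J² (z(J) = (J + J)*(2*J) = (2*J)*(2*J) = 4*J²)
r(I) = √(13 + I) (r(I) = √(I + 13) = √(13 + I))
(215746 + r(486)) + z(-488) = (215746 + √(13 + 486)) + 4*(-488)² = (215746 + √499) + 4*238144 = (215746 + √499) + 952576 = 1168322 + √499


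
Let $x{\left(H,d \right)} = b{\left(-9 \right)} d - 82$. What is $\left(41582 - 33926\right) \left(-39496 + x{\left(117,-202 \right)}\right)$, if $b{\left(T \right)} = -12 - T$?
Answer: $-298369632$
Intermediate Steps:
$x{\left(H,d \right)} = -82 - 3 d$ ($x{\left(H,d \right)} = \left(-12 - -9\right) d - 82 = \left(-12 + 9\right) d - 82 = - 3 d - 82 = -82 - 3 d$)
$\left(41582 - 33926\right) \left(-39496 + x{\left(117,-202 \right)}\right) = \left(41582 - 33926\right) \left(-39496 - -524\right) = 7656 \left(-39496 + \left(-82 + 606\right)\right) = 7656 \left(-39496 + 524\right) = 7656 \left(-38972\right) = -298369632$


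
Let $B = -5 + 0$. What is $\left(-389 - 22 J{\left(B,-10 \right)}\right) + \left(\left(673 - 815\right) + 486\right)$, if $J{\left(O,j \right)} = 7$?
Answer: $-199$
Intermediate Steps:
$B = -5$
$\left(-389 - 22 J{\left(B,-10 \right)}\right) + \left(\left(673 - 815\right) + 486\right) = \left(-389 - 154\right) + \left(\left(673 - 815\right) + 486\right) = \left(-389 - 154\right) + \left(-142 + 486\right) = -543 + 344 = -199$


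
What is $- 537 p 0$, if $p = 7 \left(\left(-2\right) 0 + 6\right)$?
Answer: $0$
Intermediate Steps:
$p = 42$ ($p = 7 \left(0 + 6\right) = 7 \cdot 6 = 42$)
$- 537 p 0 = - 537 \cdot 42 \cdot 0 = \left(-537\right) 0 = 0$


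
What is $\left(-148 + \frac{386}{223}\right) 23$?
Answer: $- \frac{750214}{223} \approx -3364.2$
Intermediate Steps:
$\left(-148 + \frac{386}{223}\right) 23 = \left(- \frac{32618}{223}\right) 23 = - \frac{750214}{223}$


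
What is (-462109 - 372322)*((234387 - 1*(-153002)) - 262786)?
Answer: -103972605893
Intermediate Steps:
(-462109 - 372322)*((234387 - 1*(-153002)) - 262786) = -834431*((234387 + 153002) - 262786) = -834431*(387389 - 262786) = -834431*124603 = -103972605893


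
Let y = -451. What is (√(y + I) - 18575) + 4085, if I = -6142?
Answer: -14490 + I*√6593 ≈ -14490.0 + 81.197*I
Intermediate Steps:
(√(y + I) - 18575) + 4085 = (√(-451 - 6142) - 18575) + 4085 = (√(-6593) - 18575) + 4085 = (I*√6593 - 18575) + 4085 = (-18575 + I*√6593) + 4085 = -14490 + I*√6593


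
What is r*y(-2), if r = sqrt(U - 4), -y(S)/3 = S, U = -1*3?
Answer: 6*I*sqrt(7) ≈ 15.875*I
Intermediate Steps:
U = -3
y(S) = -3*S
r = I*sqrt(7) (r = sqrt(-3 - 4) = sqrt(-7) = I*sqrt(7) ≈ 2.6458*I)
r*y(-2) = (I*sqrt(7))*(-3*(-2)) = (I*sqrt(7))*6 = 6*I*sqrt(7)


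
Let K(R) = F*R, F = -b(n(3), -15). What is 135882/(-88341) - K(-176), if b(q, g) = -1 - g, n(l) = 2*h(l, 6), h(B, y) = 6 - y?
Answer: -72602702/29447 ≈ -2465.5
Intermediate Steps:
n(l) = 0 (n(l) = 2*(6 - 1*6) = 2*(6 - 6) = 2*0 = 0)
F = -14 (F = -(-1 - 1*(-15)) = -(-1 + 15) = -1*14 = -14)
K(R) = -14*R
135882/(-88341) - K(-176) = 135882/(-88341) - (-14)*(-176) = 135882*(-1/88341) - 1*2464 = -45294/29447 - 2464 = -72602702/29447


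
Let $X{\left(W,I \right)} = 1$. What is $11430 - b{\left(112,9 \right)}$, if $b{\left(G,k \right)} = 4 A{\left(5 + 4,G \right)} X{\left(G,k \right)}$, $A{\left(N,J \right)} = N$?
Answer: $11394$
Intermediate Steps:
$b{\left(G,k \right)} = 36$ ($b{\left(G,k \right)} = 4 \left(5 + 4\right) 1 = 4 \cdot 9 \cdot 1 = 36 \cdot 1 = 36$)
$11430 - b{\left(112,9 \right)} = 11430 - 36 = 11394$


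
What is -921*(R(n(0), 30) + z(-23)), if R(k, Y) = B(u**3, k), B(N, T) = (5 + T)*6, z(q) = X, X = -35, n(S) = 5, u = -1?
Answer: -23025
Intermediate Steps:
z(q) = -35
B(N, T) = 30 + 6*T
R(k, Y) = 30 + 6*k
-921*(R(n(0), 30) + z(-23)) = -921*((30 + 6*5) - 35) = -921*((30 + 30) - 35) = -921*(60 - 35) = -921*25 = -23025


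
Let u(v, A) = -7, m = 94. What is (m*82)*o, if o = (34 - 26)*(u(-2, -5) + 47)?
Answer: 2466560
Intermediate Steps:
o = 320 (o = (34 - 26)*(-7 + 47) = 8*40 = 320)
(m*82)*o = (94*82)*320 = 7708*320 = 2466560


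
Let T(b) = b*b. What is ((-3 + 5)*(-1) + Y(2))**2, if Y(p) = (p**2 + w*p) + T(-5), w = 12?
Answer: 2601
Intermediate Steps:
T(b) = b**2
Y(p) = 25 + p**2 + 12*p (Y(p) = (p**2 + 12*p) + (-5)**2 = (p**2 + 12*p) + 25 = 25 + p**2 + 12*p)
((-3 + 5)*(-1) + Y(2))**2 = ((-3 + 5)*(-1) + (25 + 2**2 + 12*2))**2 = (2*(-1) + (25 + 4 + 24))**2 = (-2 + 53)**2 = 51**2 = 2601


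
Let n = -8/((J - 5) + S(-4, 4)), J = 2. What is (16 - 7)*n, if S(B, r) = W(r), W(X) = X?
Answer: -72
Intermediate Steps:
S(B, r) = r
n = -8 (n = -8/((2 - 5) + 4) = -8/(-3 + 4) = -8/1 = -8*1 = -8)
(16 - 7)*n = (16 - 7)*(-8) = 9*(-8) = -72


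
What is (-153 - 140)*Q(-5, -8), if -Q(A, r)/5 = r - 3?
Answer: -16115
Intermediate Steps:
Q(A, r) = 15 - 5*r (Q(A, r) = -5*(r - 3) = -5*(-3 + r) = 15 - 5*r)
(-153 - 140)*Q(-5, -8) = (-153 - 140)*(15 - 5*(-8)) = -293*(15 + 40) = -293*55 = -16115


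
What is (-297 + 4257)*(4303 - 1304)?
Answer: 11876040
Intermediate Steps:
(-297 + 4257)*(4303 - 1304) = 3960*2999 = 11876040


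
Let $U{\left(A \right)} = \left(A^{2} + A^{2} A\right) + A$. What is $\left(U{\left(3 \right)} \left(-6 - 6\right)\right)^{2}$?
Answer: $219024$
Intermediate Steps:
$U{\left(A \right)} = A + A^{2} + A^{3}$ ($U{\left(A \right)} = \left(A^{2} + A^{3}\right) + A = A + A^{2} + A^{3}$)
$\left(U{\left(3 \right)} \left(-6 - 6\right)\right)^{2} = \left(3 \left(1 + 3 + 3^{2}\right) \left(-6 - 6\right)\right)^{2} = \left(3 \left(1 + 3 + 9\right) \left(-12\right)\right)^{2} = \left(3 \cdot 13 \left(-12\right)\right)^{2} = \left(39 \left(-12\right)\right)^{2} = \left(-468\right)^{2} = 219024$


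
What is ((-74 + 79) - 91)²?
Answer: 7396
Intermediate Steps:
((-74 + 79) - 91)² = (5 - 91)² = (-86)² = 7396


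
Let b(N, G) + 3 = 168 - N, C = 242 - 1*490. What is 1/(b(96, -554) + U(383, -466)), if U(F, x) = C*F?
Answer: -1/94915 ≈ -1.0536e-5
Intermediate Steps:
C = -248 (C = 242 - 490 = -248)
b(N, G) = 165 - N (b(N, G) = -3 + (168 - N) = 165 - N)
U(F, x) = -248*F
1/(b(96, -554) + U(383, -466)) = 1/((165 - 1*96) - 248*383) = 1/((165 - 96) - 94984) = 1/(69 - 94984) = 1/(-94915) = -1/94915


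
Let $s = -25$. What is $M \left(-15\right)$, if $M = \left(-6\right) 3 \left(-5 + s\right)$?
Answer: $-8100$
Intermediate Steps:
$M = 540$ ($M = \left(-6\right) 3 \left(-5 - 25\right) = \left(-18\right) \left(-30\right) = 540$)
$M \left(-15\right) = 540 \left(-15\right) = -8100$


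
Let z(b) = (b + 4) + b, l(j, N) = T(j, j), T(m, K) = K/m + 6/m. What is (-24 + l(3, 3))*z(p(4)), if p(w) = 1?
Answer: -126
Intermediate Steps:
T(m, K) = 6/m + K/m
l(j, N) = (6 + j)/j
z(b) = 4 + 2*b (z(b) = (4 + b) + b = 4 + 2*b)
(-24 + l(3, 3))*z(p(4)) = (-24 + (6 + 3)/3)*(4 + 2*1) = (-24 + (⅓)*9)*(4 + 2) = (-24 + 3)*6 = -21*6 = -126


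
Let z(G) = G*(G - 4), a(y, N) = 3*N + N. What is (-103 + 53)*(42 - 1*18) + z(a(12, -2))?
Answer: -1104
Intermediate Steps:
a(y, N) = 4*N
z(G) = G*(-4 + G)
(-103 + 53)*(42 - 1*18) + z(a(12, -2)) = (-103 + 53)*(42 - 1*18) + (4*(-2))*(-4 + 4*(-2)) = -50*(42 - 18) - 8*(-4 - 8) = -50*24 - 8*(-12) = -1200 + 96 = -1104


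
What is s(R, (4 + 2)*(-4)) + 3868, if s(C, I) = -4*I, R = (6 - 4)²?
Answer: 3964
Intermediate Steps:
R = 4 (R = 2² = 4)
s(R, (4 + 2)*(-4)) + 3868 = -4*(4 + 2)*(-4) + 3868 = -24*(-4) + 3868 = -4*(-24) + 3868 = 96 + 3868 = 3964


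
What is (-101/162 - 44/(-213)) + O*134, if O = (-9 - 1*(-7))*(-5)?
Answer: 15407885/11502 ≈ 1339.6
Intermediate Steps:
O = 10 (O = (-9 + 7)*(-5) = -2*(-5) = 10)
(-101/162 - 44/(-213)) + O*134 = (-101/162 - 44/(-213)) + 10*134 = (-101*1/162 - 44*(-1/213)) + 1340 = (-101/162 + 44/213) + 1340 = -4795/11502 + 1340 = 15407885/11502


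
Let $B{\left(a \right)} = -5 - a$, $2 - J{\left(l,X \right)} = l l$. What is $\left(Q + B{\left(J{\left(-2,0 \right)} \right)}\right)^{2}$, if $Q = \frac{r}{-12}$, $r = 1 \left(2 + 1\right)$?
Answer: $\frac{169}{16} \approx 10.563$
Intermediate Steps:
$J{\left(l,X \right)} = 2 - l^{2}$ ($J{\left(l,X \right)} = 2 - l l = 2 - l^{2}$)
$r = 3$ ($r = 1 \cdot 3 = 3$)
$Q = - \frac{1}{4}$ ($Q = \frac{3}{-12} = 3 \left(- \frac{1}{12}\right) = - \frac{1}{4} \approx -0.25$)
$\left(Q + B{\left(J{\left(-2,0 \right)} \right)}\right)^{2} = \left(- \frac{1}{4} - \left(7 - 4\right)\right)^{2} = \left(- \frac{1}{4} - 3\right)^{2} = \left(- \frac{13}{4}\right)^{2} = \frac{169}{16}$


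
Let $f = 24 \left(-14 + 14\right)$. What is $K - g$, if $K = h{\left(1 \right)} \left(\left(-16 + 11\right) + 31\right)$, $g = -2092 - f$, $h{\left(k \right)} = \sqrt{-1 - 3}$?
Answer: $2092 + 52 i \approx 2092.0 + 52.0 i$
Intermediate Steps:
$h{\left(k \right)} = 2 i$ ($h{\left(k \right)} = \sqrt{-4} = 2 i$)
$f = 0$ ($f = 24 \cdot 0 = 0$)
$g = -2092$ ($g = -2092 - 0 = -2092 + 0 = -2092$)
$K = 52 i$ ($K = 2 i \left(\left(-16 + 11\right) + 31\right) = 2 i \left(-5 + 31\right) = 2 i 26 = 52 i \approx 52.0 i$)
$K - g = 52 i - -2092 = 52 i + 2092 = 2092 + 52 i$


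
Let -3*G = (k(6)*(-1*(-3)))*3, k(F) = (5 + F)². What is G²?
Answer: 131769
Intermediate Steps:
G = -363 (G = -(5 + 6)²*(-1*(-3))*3/3 = -11²*3*3/3 = -121*3*3/3 = -121*3 = -⅓*1089 = -363)
G² = (-363)² = 131769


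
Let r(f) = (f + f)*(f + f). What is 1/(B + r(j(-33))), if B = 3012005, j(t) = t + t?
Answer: 1/3029429 ≈ 3.3010e-7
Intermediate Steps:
j(t) = 2*t
r(f) = 4*f² (r(f) = (2*f)*(2*f) = 4*f²)
1/(B + r(j(-33))) = 1/(3012005 + 4*(2*(-33))²) = 1/(3012005 + 4*(-66)²) = 1/(3012005 + 4*4356) = 1/(3012005 + 17424) = 1/3029429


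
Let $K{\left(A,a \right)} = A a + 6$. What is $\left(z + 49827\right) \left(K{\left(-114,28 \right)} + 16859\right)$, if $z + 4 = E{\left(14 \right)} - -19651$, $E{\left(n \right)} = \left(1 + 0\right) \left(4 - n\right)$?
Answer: $949781272$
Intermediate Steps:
$K{\left(A,a \right)} = 6 + A a$
$E{\left(n \right)} = 4 - n$ ($E{\left(n \right)} = 1 \left(4 - n\right) = 4 - n$)
$z = 19637$ ($z = -4 + \left(\left(4 - 14\right) - -19651\right) = -4 + \left(\left(4 - 14\right) + 19651\right) = -4 + \left(-10 + 19651\right) = -4 + 19641 = 19637$)
$\left(z + 49827\right) \left(K{\left(-114,28 \right)} + 16859\right) = \left(19637 + 49827\right) \left(\left(6 - 3192\right) + 16859\right) = 69464 \left(\left(6 - 3192\right) + 16859\right) = 69464 \left(-3186 + 16859\right) = 69464 \cdot 13673 = 949781272$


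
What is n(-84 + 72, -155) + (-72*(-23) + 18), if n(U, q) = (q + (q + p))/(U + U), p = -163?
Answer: 40649/24 ≈ 1693.7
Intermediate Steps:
n(U, q) = (-163 + 2*q)/(2*U) (n(U, q) = (q + (q - 163))/(U + U) = (q + (-163 + q))/((2*U)) = (-163 + 2*q)*(1/(2*U)) = (-163 + 2*q)/(2*U))
n(-84 + 72, -155) + (-72*(-23) + 18) = (-163/2 - 155)/(-84 + 72) + (-72*(-23) + 18) = -473/2/(-12) + (1656 + 18) = -1/12*(-473/2) + 1674 = 473/24 + 1674 = 40649/24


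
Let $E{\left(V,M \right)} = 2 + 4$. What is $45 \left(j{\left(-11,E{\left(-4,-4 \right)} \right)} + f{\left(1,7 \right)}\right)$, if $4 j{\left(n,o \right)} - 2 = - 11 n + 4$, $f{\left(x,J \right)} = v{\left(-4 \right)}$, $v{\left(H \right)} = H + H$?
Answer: $\frac{4275}{4} \approx 1068.8$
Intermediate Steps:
$v{\left(H \right)} = 2 H$
$f{\left(x,J \right)} = -8$ ($f{\left(x,J \right)} = 2 \left(-4\right) = -8$)
$E{\left(V,M \right)} = 6$
$j{\left(n,o \right)} = \frac{3}{2} - \frac{11 n}{4}$ ($j{\left(n,o \right)} = \frac{1}{2} + \frac{- 11 n + 4}{4} = \frac{1}{2} + \frac{4 - 11 n}{4} = \frac{1}{2} - \left(-1 + \frac{11 n}{4}\right) = \frac{3}{2} - \frac{11 n}{4}$)
$45 \left(j{\left(-11,E{\left(-4,-4 \right)} \right)} + f{\left(1,7 \right)}\right) = 45 \left(\left(\frac{3}{2} - - \frac{121}{4}\right) - 8\right) = 45 \left(\left(\frac{3}{2} + \frac{121}{4}\right) - 8\right) = 45 \left(\frac{127}{4} - 8\right) = 45 \cdot \frac{95}{4} = \frac{4275}{4}$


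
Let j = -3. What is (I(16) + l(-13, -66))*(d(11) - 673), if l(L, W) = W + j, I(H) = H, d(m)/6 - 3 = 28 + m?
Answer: 22313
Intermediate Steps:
d(m) = 186 + 6*m (d(m) = 18 + 6*(28 + m) = 18 + (168 + 6*m) = 186 + 6*m)
l(L, W) = -3 + W (l(L, W) = W - 3 = -3 + W)
(I(16) + l(-13, -66))*(d(11) - 673) = (16 + (-3 - 66))*((186 + 6*11) - 673) = (16 - 69)*((186 + 66) - 673) = -53*(252 - 673) = -53*(-421) = 22313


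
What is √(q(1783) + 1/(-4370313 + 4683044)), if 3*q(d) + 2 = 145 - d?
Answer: 19*I*√1332906744381/938193 ≈ 23.381*I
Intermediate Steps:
q(d) = 143/3 - d/3 (q(d) = -⅔ + (145 - d)/3 = -⅔ + (145/3 - d/3) = 143/3 - d/3)
√(q(1783) + 1/(-4370313 + 4683044)) = √((143/3 - ⅓*1783) + 1/(-4370313 + 4683044)) = √((143/3 - 1783/3) + 1/312731) = √(-1640/3 + 1/312731) = √(-512878837/938193) = 19*I*√1332906744381/938193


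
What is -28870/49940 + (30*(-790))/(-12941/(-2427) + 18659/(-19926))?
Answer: -1908148165852217/353869801054 ≈ -5392.2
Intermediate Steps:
-28870/49940 + (30*(-790))/(-12941/(-2427) + 18659/(-19926)) = -28870*1/49940 - 23700/(-12941*(-1/2427) + 18659*(-1/19926)) = -2887/4994 - 23700/(12941/2427 - 18659/19926) = -2887/4994 - 23700/70858991/16120134 = -2887/4994 - 23700*16120134/70858991 = -2887/4994 - 382047175800/70858991 = -1908148165852217/353869801054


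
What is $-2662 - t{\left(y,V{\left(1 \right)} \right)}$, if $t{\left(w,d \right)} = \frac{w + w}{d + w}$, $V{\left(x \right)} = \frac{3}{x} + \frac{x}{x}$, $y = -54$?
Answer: $- \frac{66604}{25} \approx -2664.2$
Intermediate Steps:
$V{\left(x \right)} = 1 + \frac{3}{x}$ ($V{\left(x \right)} = \frac{3}{x} + 1 = 1 + \frac{3}{x}$)
$t{\left(w,d \right)} = \frac{2 w}{d + w}$
$-2662 - t{\left(y,V{\left(1 \right)} \right)} = -2662 - 2 \left(-54\right) \frac{1}{\frac{3 + 1}{1} - 54} = -2662 - 2 \left(-54\right) \frac{1}{1 \cdot 4 - 54} = -2662 - 2 \left(-54\right) \frac{1}{4 - 54} = -2662 - 2 \left(-54\right) \frac{1}{-50} = -2662 - 2 \left(-54\right) \left(- \frac{1}{50}\right) = -2662 - \frac{54}{25} = - \frac{66604}{25}$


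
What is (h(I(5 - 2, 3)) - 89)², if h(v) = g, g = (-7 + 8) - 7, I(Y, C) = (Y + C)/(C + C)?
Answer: 9025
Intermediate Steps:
I(Y, C) = (C + Y)/(2*C) (I(Y, C) = (C + Y)/((2*C)) = (C + Y)*(1/(2*C)) = (C + Y)/(2*C))
g = -6 (g = 1 - 7 = -6)
h(v) = -6
(h(I(5 - 2, 3)) - 89)² = (-6 - 89)² = (-95)² = 9025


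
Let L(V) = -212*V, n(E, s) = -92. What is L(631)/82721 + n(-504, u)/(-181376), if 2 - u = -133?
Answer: -6063854985/3750901024 ≈ -1.6166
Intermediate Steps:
u = 135 (u = 2 - 1*(-133) = 2 + 133 = 135)
L(631)/82721 + n(-504, u)/(-181376) = -212*631/82721 - 92/(-181376) = -133772*1/82721 - 92*(-1/181376) = -133772/82721 + 23/45344 = -6063854985/3750901024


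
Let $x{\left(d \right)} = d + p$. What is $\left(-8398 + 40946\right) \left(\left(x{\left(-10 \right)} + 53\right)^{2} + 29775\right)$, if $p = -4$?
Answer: $1018622208$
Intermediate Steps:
$x{\left(d \right)} = -4 + d$ ($x{\left(d \right)} = d - 4 = -4 + d$)
$\left(-8398 + 40946\right) \left(\left(x{\left(-10 \right)} + 53\right)^{2} + 29775\right) = \left(-8398 + 40946\right) \left(\left(\left(-4 - 10\right) + 53\right)^{2} + 29775\right) = 32548 \left(\left(-14 + 53\right)^{2} + 29775\right) = 32548 \left(39^{2} + 29775\right) = 32548 \left(1521 + 29775\right) = 32548 \cdot 31296 = 1018622208$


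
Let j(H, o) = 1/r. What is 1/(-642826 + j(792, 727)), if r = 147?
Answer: -147/94495421 ≈ -1.5556e-6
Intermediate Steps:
j(H, o) = 1/147
1/(-642826 + j(792, 727)) = 1/(-642826 + 1/147) = 1/(-94495421/147) = -147/94495421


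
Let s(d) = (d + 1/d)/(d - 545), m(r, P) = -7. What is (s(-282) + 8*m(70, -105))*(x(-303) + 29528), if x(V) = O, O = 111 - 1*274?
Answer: -381171178535/233214 ≈ -1.6344e+6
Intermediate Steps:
O = -163 (O = 111 - 274 = -163)
x(V) = -163
s(d) = (d + 1/d)/(-545 + d)
(s(-282) + 8*m(70, -105))*(x(-303) + 29528) = ((1 + (-282)**2)/((-282)*(-545 - 282)) + 8*(-7))*(-163 + 29528) = (-1/282*(1 + 79524)/(-827) - 56)*29365 = (-1/282*(-1/827)*79525 - 56)*29365 = (79525/233214 - 56)*29365 = -12980459/233214*29365 = -381171178535/233214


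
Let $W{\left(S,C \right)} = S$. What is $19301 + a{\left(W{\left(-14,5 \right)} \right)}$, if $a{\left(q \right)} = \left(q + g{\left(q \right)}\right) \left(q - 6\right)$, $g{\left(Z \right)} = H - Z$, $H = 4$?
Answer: $19221$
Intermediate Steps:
$g{\left(Z \right)} = 4 - Z$
$a{\left(q \right)} = -24 + 4 q$ ($a{\left(q \right)} = \left(q - \left(-4 + q\right)\right) \left(q - 6\right) = 4 \left(-6 + q\right) = -24 + 4 q$)
$19301 + a{\left(W{\left(-14,5 \right)} \right)} = 19301 + \left(-24 + 4 \left(-14\right)\right) = 19301 - 80 = 19221$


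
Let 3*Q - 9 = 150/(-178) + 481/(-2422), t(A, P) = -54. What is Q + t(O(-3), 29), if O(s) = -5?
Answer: -33204833/646674 ≈ -51.347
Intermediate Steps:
Q = 1715563/646674 (Q = 3 + (150/(-178) + 481/(-2422))/3 = 3 + (150*(-1/178) + 481*(-1/2422))/3 = 3 + (-75/89 - 481/2422)/3 = 3 + (⅓)*(-224459/215558) = 3 - 224459/646674 = 1715563/646674 ≈ 2.6529)
Q + t(O(-3), 29) = 1715563/646674 - 54 = -33204833/646674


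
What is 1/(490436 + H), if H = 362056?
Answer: 1/852492 ≈ 1.1730e-6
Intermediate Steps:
1/(490436 + H) = 1/(490436 + 362056) = 1/852492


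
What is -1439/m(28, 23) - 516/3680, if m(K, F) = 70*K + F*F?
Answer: -1644961/2289880 ≈ -0.71836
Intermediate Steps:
m(K, F) = F² + 70*K (m(K, F) = 70*K + F² = F² + 70*K)
-1439/m(28, 23) - 516/3680 = -1439/(23² + 70*28) - 516/3680 = -1439/(529 + 1960) - 516*1/3680 = -1439/2489 - 129/920 = -1644961/2289880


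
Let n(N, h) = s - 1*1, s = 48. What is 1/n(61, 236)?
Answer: 1/47 ≈ 0.021277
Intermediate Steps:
n(N, h) = 47 (n(N, h) = 48 - 1*1 = 48 - 1 = 47)
1/n(61, 236) = 1/47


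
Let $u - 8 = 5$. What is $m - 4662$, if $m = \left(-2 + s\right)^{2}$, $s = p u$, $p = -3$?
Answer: $-2981$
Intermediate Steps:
$u = 13$ ($u = 8 + 5 = 13$)
$s = -39$ ($s = \left(-3\right) 13 = -39$)
$m = 1681$ ($m = \left(-2 - 39\right)^{2} = \left(-41\right)^{2} = 1681$)
$m - 4662 = 1681 - 4662 = -2981$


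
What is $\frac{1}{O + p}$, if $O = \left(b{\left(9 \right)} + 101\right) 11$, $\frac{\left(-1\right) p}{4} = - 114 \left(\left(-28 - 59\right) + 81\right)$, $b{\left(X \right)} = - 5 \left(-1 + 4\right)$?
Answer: $- \frac{1}{1790} \approx -0.00055866$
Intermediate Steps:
$b{\left(X \right)} = -15$ ($b{\left(X \right)} = \left(-5\right) 3 = -15$)
$p = -2736$ ($p = - 4 \left(- 114 \left(\left(-28 - 59\right) + 81\right)\right) = - 4 \left(- 114 \left(-87 + 81\right)\right) = - 4 \left(\left(-114\right) \left(-6\right)\right) = \left(-4\right) 684 = -2736$)
$O = 946$ ($O = \left(-15 + 101\right) 11 = 86 \cdot 11 = 946$)
$\frac{1}{O + p} = \frac{1}{946 - 2736} = \frac{1}{-1790} = - \frac{1}{1790}$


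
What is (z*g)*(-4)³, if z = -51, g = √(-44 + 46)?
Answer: 3264*√2 ≈ 4616.0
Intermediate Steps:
g = √2 ≈ 1.4142
(z*g)*(-4)³ = -51*√2*(-4)³ = -51*√2*(-64) = 3264*√2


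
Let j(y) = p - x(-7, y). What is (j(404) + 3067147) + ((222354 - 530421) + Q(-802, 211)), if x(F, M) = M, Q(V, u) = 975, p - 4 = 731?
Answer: 2760386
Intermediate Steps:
p = 735 (p = 4 + 731 = 735)
j(y) = 735 - y
(j(404) + 3067147) + ((222354 - 530421) + Q(-802, 211)) = ((735 - 1*404) + 3067147) + ((222354 - 530421) + 975) = ((735 - 404) + 3067147) + (-308067 + 975) = (331 + 3067147) - 307092 = 3067478 - 307092 = 2760386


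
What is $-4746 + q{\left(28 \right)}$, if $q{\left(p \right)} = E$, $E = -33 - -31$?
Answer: $-4748$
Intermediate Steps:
$E = -2$ ($E = -33 + 31 = -2$)
$q{\left(p \right)} = -2$
$-4746 + q{\left(28 \right)} = -4746 - 2 = -4748$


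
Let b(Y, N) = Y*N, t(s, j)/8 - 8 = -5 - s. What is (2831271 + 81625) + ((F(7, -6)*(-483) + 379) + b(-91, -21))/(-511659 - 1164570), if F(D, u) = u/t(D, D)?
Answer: 78122891951753/26819664 ≈ 2.9129e+6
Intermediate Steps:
t(s, j) = 24 - 8*s (t(s, j) = 64 + 8*(-5 - s) = 64 + (-40 - 8*s) = 24 - 8*s)
F(D, u) = u/(24 - 8*D)
b(Y, N) = N*Y
(2831271 + 81625) + ((F(7, -6)*(-483) + 379) + b(-91, -21))/(-511659 - 1164570) = (2831271 + 81625) + ((-1*(-6)/(-24 + 8*7)*(-483) + 379) - 21*(-91))/(-511659 - 1164570) = 2912896 + ((-1*(-6)/(-24 + 56)*(-483) + 379) + 1911)/(-1676229) = 2912896 + ((-1*(-6)/32*(-483) + 379) + 1911)*(-1/1676229) = 2912896 + ((-1*(-6)*1/32*(-483) + 379) + 1911)*(-1/1676229) = 2912896 + (((3/16)*(-483) + 379) + 1911)*(-1/1676229) = 2912896 + ((-1449/16 + 379) + 1911)*(-1/1676229) = 2912896 + (4615/16 + 1911)*(-1/1676229) = 2912896 + (35191/16)*(-1/1676229) = 2912896 - 35191/26819664 = 78122891951753/26819664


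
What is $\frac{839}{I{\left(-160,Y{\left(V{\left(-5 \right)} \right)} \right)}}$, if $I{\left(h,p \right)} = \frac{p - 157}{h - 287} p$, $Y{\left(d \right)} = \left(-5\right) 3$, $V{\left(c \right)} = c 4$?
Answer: $- \frac{125011}{860} \approx -145.36$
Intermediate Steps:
$V{\left(c \right)} = 4 c$
$Y{\left(d \right)} = -15$
$I{\left(h,p \right)} = \frac{p \left(-157 + p\right)}{-287 + h}$ ($I{\left(h,p \right)} = \frac{-157 + p}{-287 + h} p = \frac{p \left(-157 + p\right)}{-287 + h}$)
$\frac{839}{I{\left(-160,Y{\left(V{\left(-5 \right)} \right)} \right)}} = \frac{839}{\left(-15\right) \frac{1}{-287 - 160} \left(-157 - 15\right)} = \frac{839}{\left(-15\right) \frac{1}{-447} \left(-172\right)} = \frac{839}{\left(-15\right) \left(- \frac{1}{447}\right) \left(-172\right)} = \frac{839}{- \frac{860}{149}} = 839 \left(- \frac{149}{860}\right) = - \frac{125011}{860}$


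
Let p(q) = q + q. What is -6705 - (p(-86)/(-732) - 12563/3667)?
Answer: -4497322657/671061 ≈ -6701.8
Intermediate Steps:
p(q) = 2*q
-6705 - (p(-86)/(-732) - 12563/3667) = -6705 - ((2*(-86))/(-732) - 12563/3667) = -6705 - (-172*(-1/732) - 12563*1/3667) = -6705 - (43/183 - 12563/3667) = -6705 - 1*(-2141348/671061) = -6705 + 2141348/671061 = -4497322657/671061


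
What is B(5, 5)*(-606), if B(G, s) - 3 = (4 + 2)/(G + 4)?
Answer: -2222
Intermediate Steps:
B(G, s) = 3 + 6/(4 + G) (B(G, s) = 3 + (4 + 2)/(G + 4) = 3 + 6/(4 + G))
B(5, 5)*(-606) = (3*(6 + 5)/(4 + 5))*(-606) = (3*11/9)*(-606) = (3*(1/9)*11)*(-606) = (11/3)*(-606) = -2222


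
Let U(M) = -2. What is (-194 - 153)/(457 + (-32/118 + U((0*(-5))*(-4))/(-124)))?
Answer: -1269326/1670773 ≈ -0.75972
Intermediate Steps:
(-194 - 153)/(457 + (-32/118 + U((0*(-5))*(-4))/(-124))) = (-194 - 153)/(457 + (-32/118 - 2/(-124))) = -347/(457 + (-32*1/118 - 2*(-1/124))) = -347/(457 + (-16/59 + 1/62)) = -347/(457 - 933/3658) = -347/1670773/3658 = -347*3658/1670773 = -1269326/1670773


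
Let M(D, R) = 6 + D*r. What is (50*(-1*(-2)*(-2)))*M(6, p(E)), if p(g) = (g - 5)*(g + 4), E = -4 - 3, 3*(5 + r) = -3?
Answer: 6000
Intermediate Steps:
r = -6 (r = -5 + (⅓)*(-3) = -5 - 1 = -6)
E = -7
p(g) = (-5 + g)*(4 + g)
M(D, R) = 6 - 6*D (M(D, R) = 6 + D*(-6) = 6 - 6*D)
(50*(-1*(-2)*(-2)))*M(6, p(E)) = (50*(-1*(-2)*(-2)))*(6 - 6*6) = (50*(2*(-2)))*(6 - 36) = (50*(-4))*(-30) = -200*(-30) = 6000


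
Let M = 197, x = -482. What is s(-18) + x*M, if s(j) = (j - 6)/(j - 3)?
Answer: -664670/7 ≈ -94953.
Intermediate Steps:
s(j) = (-6 + j)/(-3 + j)
s(-18) + x*M = (-6 - 18)/(-3 - 18) - 482*197 = -24/(-21) - 94954 = -1/21*(-24) - 94954 = 8/7 - 94954 = -664670/7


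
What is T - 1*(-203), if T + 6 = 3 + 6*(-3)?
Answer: 182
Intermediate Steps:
T = -21 (T = -6 + (3 + 6*(-3)) = -6 + (3 - 18) = -6 - 15 = -21)
T - 1*(-203) = -21 - 1*(-203) = -21 + 203 = 182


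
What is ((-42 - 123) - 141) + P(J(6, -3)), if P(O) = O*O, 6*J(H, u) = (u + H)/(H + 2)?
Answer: -78335/256 ≈ -306.00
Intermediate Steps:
J(H, u) = (H + u)/(6*(2 + H)) (J(H, u) = ((u + H)/(H + 2))/6 = ((H + u)/(2 + H))/6 = (H + u)/(6*(2 + H)))
P(O) = O²
((-42 - 123) - 141) + P(J(6, -3)) = ((-42 - 123) - 141) + ((6 - 3)/(6*(2 + 6)))² = (-165 - 141) + ((⅙)*3/8)² = -306 + ((⅙)*(⅛)*3)² = -306 + (1/16)² = -306 + 1/256 = -78335/256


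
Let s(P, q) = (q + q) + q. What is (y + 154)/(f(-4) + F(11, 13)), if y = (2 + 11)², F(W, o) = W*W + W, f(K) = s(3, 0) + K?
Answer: 323/128 ≈ 2.5234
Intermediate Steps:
s(P, q) = 3*q (s(P, q) = 2*q + q = 3*q)
f(K) = K (f(K) = 3*0 + K = 0 + K = K)
F(W, o) = W + W² (F(W, o) = W² + W = W + W²)
y = 169 (y = 13² = 169)
(y + 154)/(f(-4) + F(11, 13)) = (169 + 154)/(-4 + 11*(1 + 11)) = 323/(-4 + 11*12) = 323/(-4 + 132) = 323/128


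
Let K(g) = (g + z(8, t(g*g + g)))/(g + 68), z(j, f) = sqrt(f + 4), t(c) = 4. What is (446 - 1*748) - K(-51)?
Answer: -299 - 2*sqrt(2)/17 ≈ -299.17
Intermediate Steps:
z(j, f) = sqrt(4 + f)
K(g) = (g + 2*sqrt(2))/(68 + g) (K(g) = (g + sqrt(4 + 4))/(g + 68) = (g + sqrt(8))/(68 + g) = (g + 2*sqrt(2))/(68 + g))
(446 - 1*748) - K(-51) = (446 - 1*748) - (-51 + 2*sqrt(2))/(68 - 51) = (446 - 748) - (-51 + 2*sqrt(2))/17 = -302 - (-51 + 2*sqrt(2))/17 = -302 - (-3 + 2*sqrt(2)/17) = -302 + (3 - 2*sqrt(2)/17) = -299 - 2*sqrt(2)/17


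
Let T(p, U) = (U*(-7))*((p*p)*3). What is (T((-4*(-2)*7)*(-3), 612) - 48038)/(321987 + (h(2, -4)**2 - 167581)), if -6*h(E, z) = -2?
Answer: -3265045974/1389655 ≈ -2349.5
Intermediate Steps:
h(E, z) = 1/3 (h(E, z) = -1/6*(-2) = 1/3)
T(p, U) = -21*U*p**2 (T(p, U) = (-7*U)*(p**2*3) = (-7*U)*(3*p**2) = -21*U*p**2)
(T((-4*(-2)*7)*(-3), 612) - 48038)/(321987 + (h(2, -4)**2 - 167581)) = (-21*612*((-4*(-2)*7)*(-3))**2 - 48038)/(321987 + ((1/3)**2 - 167581)) = (-21*612*((8*7)*(-3))**2 - 48038)/(321987 + (1/9 - 167581)) = (-21*612*(56*(-3))**2 - 48038)/(321987 - 1508228/9) = (-21*612*(-168)**2 - 48038)/(1389655/9) = (-21*612*28224 - 48038)*(9/1389655) = (-362734848 - 48038)*(9/1389655) = -362782886*9/1389655 = -3265045974/1389655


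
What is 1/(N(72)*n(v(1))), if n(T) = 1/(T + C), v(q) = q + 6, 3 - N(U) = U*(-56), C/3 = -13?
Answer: -32/4035 ≈ -0.0079306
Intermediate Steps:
C = -39 (C = 3*(-13) = -39)
N(U) = 3 + 56*U (N(U) = 3 - U*(-56) = 3 - (-56)*U = 3 + 56*U)
v(q) = 6 + q
n(T) = 1/(-39 + T) (n(T) = 1/(T - 39) = 1/(-39 + T))
1/(N(72)*n(v(1))) = 1/((3 + 56*72)/(-39 + (6 + 1))) = 1/((3 + 4032)/(-39 + 7)) = 1/(4035/(-32)) = 1/(4035*(-1/32)) = 1/(-4035/32) = -32/4035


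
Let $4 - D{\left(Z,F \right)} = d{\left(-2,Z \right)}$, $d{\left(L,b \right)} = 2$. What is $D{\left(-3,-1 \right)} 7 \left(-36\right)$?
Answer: $-504$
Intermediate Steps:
$D{\left(Z,F \right)} = 2$ ($D{\left(Z,F \right)} = 4 - 2 = 2$)
$D{\left(-3,-1 \right)} 7 \left(-36\right) = 2 \cdot 7 \left(-36\right) = 14 \left(-36\right) = -504$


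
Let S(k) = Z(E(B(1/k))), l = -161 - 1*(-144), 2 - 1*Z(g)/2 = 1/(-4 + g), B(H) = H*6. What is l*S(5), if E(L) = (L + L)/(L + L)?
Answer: -238/3 ≈ -79.333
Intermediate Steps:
B(H) = 6*H
E(L) = 1 (E(L) = (2*L)/((2*L)) = (2*L)*(1/(2*L)) = 1)
Z(g) = 4 - 2/(-4 + g)
l = -17 (l = -161 + 144 = -17)
S(k) = 14/3 (S(k) = 2*(-9 + 2*1)/(-4 + 1) = 2*(-9 + 2)/(-3) = 2*(-⅓)*(-7) = 14/3)
l*S(5) = -17*14/3 = -238/3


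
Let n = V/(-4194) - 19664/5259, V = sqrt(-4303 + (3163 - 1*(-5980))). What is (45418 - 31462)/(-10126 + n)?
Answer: -955190333389089985596/693309607432264347157 + 494636218051734*sqrt(10)/693309607432264347157 ≈ -1.3777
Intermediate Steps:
V = 22*sqrt(10) (V = sqrt(-4303 + (3163 + 5980)) = sqrt(-4303 + 9143) = sqrt(4840) = 22*sqrt(10) ≈ 69.570)
n = -19664/5259 - 11*sqrt(10)/2097 (n = (22*sqrt(10))/(-4194) - 19664/5259 = (22*sqrt(10))*(-1/4194) - 19664*1/5259 = -11*sqrt(10)/2097 - 19664/5259 = -19664/5259 - 11*sqrt(10)/2097 ≈ -3.7557)
(45418 - 31462)/(-10126 + n) = (45418 - 31462)/(-10126 + (-19664/5259 - 11*sqrt(10)/2097)) = 13956/(-53272298/5259 - 11*sqrt(10)/2097)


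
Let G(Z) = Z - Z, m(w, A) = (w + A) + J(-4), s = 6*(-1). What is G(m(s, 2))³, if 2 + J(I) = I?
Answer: 0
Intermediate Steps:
J(I) = -2 + I
s = -6
m(w, A) = -6 + A + w (m(w, A) = (w + A) + (-2 - 4) = (A + w) - 6 = -6 + A + w)
G(Z) = 0
G(m(s, 2))³ = 0³ = 0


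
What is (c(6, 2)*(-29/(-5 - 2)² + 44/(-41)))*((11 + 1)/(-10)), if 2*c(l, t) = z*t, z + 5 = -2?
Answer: -4014/287 ≈ -13.986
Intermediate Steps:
z = -7 (z = -5 - 2 = -7)
c(l, t) = -7*t/2 (c(l, t) = (-7*t)/2 = -7*t/2)
(c(6, 2)*(-29/(-5 - 2)² + 44/(-41)))*((11 + 1)/(-10)) = ((-7/2*2)*(-29/(-5 - 2)² + 44/(-41)))*((11 + 1)/(-10)) = (-7*(-29/((-7)²) + 44*(-1/41)))*(12*(-⅒)) = -7*(-29/49 - 44/41)*(-6/5) = -7*(-3345/2009)*(-6/5) = (3345/287)*(-6/5) = -4014/287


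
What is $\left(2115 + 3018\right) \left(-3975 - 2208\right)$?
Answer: $-31737339$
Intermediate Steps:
$\left(2115 + 3018\right) \left(-3975 - 2208\right) = 5133 \left(-6183\right) = -31737339$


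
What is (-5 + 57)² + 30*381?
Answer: 14134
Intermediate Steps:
(-5 + 57)² + 30*381 = 52² + 11430 = 2704 + 11430 = 14134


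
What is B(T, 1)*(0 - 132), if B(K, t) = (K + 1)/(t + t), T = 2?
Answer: -198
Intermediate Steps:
B(K, t) = (1 + K)/(2*t) (B(K, t) = (1 + K)/((2*t)) = (1 + K)*(1/(2*t)) = (1 + K)/(2*t))
B(T, 1)*(0 - 132) = ((½)*(1 + 2)/1)*(0 - 132) = ((½)*1*3)*(-132) = (3/2)*(-132) = -198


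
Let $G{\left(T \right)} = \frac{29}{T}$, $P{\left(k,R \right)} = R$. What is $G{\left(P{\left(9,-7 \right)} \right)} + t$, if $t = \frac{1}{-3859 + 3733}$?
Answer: $- \frac{523}{126} \approx -4.1508$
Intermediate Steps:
$t = - \frac{1}{126}$ ($t = \frac{1}{-126} = - \frac{1}{126} \approx -0.0079365$)
$G{\left(P{\left(9,-7 \right)} \right)} + t = \frac{29}{-7} - \frac{1}{126} = 29 \left(- \frac{1}{7}\right) - \frac{1}{126} = - \frac{29}{7} - \frac{1}{126} = - \frac{523}{126}$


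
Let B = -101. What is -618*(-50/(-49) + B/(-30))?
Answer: -664247/245 ≈ -2711.2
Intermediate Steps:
-618*(-50/(-49) + B/(-30)) = -618*(-50/(-49) - 101/(-30)) = -618*(-50*(-1/49) - 101*(-1/30)) = -618*(50/49 + 101/30) = -618*6449/1470 = -664247/245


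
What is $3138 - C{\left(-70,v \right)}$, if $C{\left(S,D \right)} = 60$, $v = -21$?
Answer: $3078$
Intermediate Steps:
$3138 - C{\left(-70,v \right)} = 3138 - 60 = 3078$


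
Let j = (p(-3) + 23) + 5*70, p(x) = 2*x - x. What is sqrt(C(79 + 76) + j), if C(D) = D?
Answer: 5*sqrt(21) ≈ 22.913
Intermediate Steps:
p(x) = x
j = 370 (j = (-3 + 23) + 5*70 = 20 + 350 = 370)
sqrt(C(79 + 76) + j) = sqrt((79 + 76) + 370) = sqrt(155 + 370) = sqrt(525) = 5*sqrt(21)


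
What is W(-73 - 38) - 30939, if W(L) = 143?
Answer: -30796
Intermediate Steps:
W(-73 - 38) - 30939 = 143 - 30939 = -30796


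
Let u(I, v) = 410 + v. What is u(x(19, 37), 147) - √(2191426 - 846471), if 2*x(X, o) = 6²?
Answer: 557 - √1344955 ≈ -602.72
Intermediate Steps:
x(X, o) = 18 (x(X, o) = (½)*6² = (½)*36 = 18)
u(x(19, 37), 147) - √(2191426 - 846471) = (410 + 147) - √(2191426 - 846471) = 557 - √1344955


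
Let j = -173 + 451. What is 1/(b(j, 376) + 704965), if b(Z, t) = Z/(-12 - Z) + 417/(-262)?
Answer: 37990/26781523467 ≈ 1.4185e-6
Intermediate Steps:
j = 278
b(Z, t) = -417/262 + Z/(-12 - Z) (b(Z, t) = Z/(-12 - Z) + 417*(-1/262) = Z/(-12 - Z) - 417/262 = -417/262 + Z/(-12 - Z))
1/(b(j, 376) + 704965) = 1/((-5004 - 679*278)/(262*(12 + 278)) + 704965) = 1/((1/262)*(-5004 - 188762)/290 + 704965) = 1/((1/262)*(1/290)*(-193766) + 704965) = 1/(-96883/37990 + 704965) = 1/(26781523467/37990) = 37990/26781523467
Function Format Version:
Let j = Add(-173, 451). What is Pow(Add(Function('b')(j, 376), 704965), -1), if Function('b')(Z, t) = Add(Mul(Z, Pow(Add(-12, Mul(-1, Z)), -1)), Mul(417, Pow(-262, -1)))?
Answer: Rational(37990, 26781523467) ≈ 1.4185e-6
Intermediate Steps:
j = 278
Function('b')(Z, t) = Add(Rational(-417, 262), Mul(Z, Pow(Add(-12, Mul(-1, Z)), -1))) (Function('b')(Z, t) = Add(Mul(Z, Pow(Add(-12, Mul(-1, Z)), -1)), Mul(417, Rational(-1, 262))) = Add(Mul(Z, Pow(Add(-12, Mul(-1, Z)), -1)), Rational(-417, 262)) = Add(Rational(-417, 262), Mul(Z, Pow(Add(-12, Mul(-1, Z)), -1))))
Pow(Add(Function('b')(j, 376), 704965), -1) = Pow(Add(Mul(Rational(1, 262), Pow(Add(12, 278), -1), Add(-5004, Mul(-679, 278))), 704965), -1) = Pow(Add(Mul(Rational(1, 262), Pow(290, -1), Add(-5004, -188762)), 704965), -1) = Pow(Add(Mul(Rational(1, 262), Rational(1, 290), -193766), 704965), -1) = Pow(Add(Rational(-96883, 37990), 704965), -1) = Pow(Rational(26781523467, 37990), -1) = Rational(37990, 26781523467)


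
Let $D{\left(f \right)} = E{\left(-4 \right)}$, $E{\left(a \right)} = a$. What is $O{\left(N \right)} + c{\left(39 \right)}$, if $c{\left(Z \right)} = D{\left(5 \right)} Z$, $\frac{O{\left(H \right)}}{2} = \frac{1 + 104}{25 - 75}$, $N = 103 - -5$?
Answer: $- \frac{801}{5} \approx -160.2$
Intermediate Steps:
$N = 108$ ($N = 103 + 5 = 108$)
$O{\left(H \right)} = - \frac{21}{5}$ ($O{\left(H \right)} = 2 \frac{1 + 104}{25 - 75} = 2 \frac{105}{-50} = 2 \cdot 105 \left(- \frac{1}{50}\right) = 2 \left(- \frac{21}{10}\right) = - \frac{21}{5}$)
$D{\left(f \right)} = -4$
$c{\left(Z \right)} = - 4 Z$
$O{\left(N \right)} + c{\left(39 \right)} = - \frac{21}{5} - 156 = - \frac{801}{5}$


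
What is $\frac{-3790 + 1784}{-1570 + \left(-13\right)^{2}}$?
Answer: $\frac{2006}{1401} \approx 1.4318$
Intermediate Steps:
$\frac{-3790 + 1784}{-1570 + \left(-13\right)^{2}} = - \frac{2006}{-1570 + 169} = - \frac{2006}{-1401} = \left(-2006\right) \left(- \frac{1}{1401}\right) = \frac{2006}{1401}$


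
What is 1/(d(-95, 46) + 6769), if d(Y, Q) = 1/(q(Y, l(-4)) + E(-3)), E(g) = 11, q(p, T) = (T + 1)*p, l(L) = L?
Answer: 296/2003625 ≈ 0.00014773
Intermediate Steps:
q(p, T) = p*(1 + T) (q(p, T) = (1 + T)*p = p*(1 + T))
d(Y, Q) = 1/(11 - 3*Y) (d(Y, Q) = 1/(Y*(1 - 4) + 11) = 1/(Y*(-3) + 11) = 1/(-3*Y + 11) = 1/(11 - 3*Y))
1/(d(-95, 46) + 6769) = 1/(1/(11 - 3*(-95)) + 6769) = 1/(1/(11 + 285) + 6769) = 1/(1/296 + 6769) = 1/(2003625/296) = 296/2003625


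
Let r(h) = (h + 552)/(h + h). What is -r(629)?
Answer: -1181/1258 ≈ -0.93879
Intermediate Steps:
r(h) = (552 + h)/(2*h) (r(h) = (552 + h)/((2*h)) = (552 + h)*(1/(2*h)) = (552 + h)/(2*h))
-r(629) = -(552 + 629)/(2*629) = -1181/(2*629) = -1*1181/1258 = -1181/1258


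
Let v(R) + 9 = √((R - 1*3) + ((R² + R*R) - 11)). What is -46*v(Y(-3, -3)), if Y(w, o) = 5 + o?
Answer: 414 - 92*I ≈ 414.0 - 92.0*I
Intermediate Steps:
v(R) = -9 + √(-14 + R + 2*R²) (v(R) = -9 + √((R - 1*3) + ((R² + R*R) - 11)) = -9 + √((R - 3) + ((R² + R²) - 11)) = -9 + √((-3 + R) + (2*R² - 11)) = -9 + √((-3 + R) + (-11 + 2*R²)) = -9 + √(-14 + R + 2*R²))
-46*v(Y(-3, -3)) = -46*(-9 + √(-14 + (5 - 3) + 2*(5 - 3)²)) = -46*(-9 + √(-14 + 2 + 2*2²)) = -46*(-9 + √(-14 + 2 + 2*4)) = -46*(-9 + √(-14 + 2 + 8)) = -46*(-9 + √(-4)) = -46*(-9 + 2*I) = 414 - 92*I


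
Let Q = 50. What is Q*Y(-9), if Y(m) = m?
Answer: -450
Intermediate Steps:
Q*Y(-9) = 50*(-9) = -450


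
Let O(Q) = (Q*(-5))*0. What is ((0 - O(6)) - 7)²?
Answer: 49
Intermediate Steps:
O(Q) = 0 (O(Q) = -5*Q*0 = 0)
((0 - O(6)) - 7)² = ((0 - 1*0) - 7)² = ((0 + 0) - 7)² = (0 - 7)² = (-7)² = 49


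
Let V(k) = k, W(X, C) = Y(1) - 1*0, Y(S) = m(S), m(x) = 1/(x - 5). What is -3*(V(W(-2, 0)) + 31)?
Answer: -369/4 ≈ -92.250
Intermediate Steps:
m(x) = 1/(-5 + x)
Y(S) = 1/(-5 + S)
W(X, C) = -¼ (W(X, C) = 1/(-5 + 1) - 1*0 = 1/(-4) + 0 = -¼ + 0 = -¼)
-3*(V(W(-2, 0)) + 31) = -3*(-¼ + 31) = -3*123/4 = -369/4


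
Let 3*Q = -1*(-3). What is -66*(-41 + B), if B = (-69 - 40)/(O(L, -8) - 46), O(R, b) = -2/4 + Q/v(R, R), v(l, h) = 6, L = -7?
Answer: 354552/139 ≈ 2550.7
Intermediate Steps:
Q = 1 (Q = (-1*(-3))/3 = (⅓)*3 = 1)
O(R, b) = -⅓ (O(R, b) = -2/4 + 1/6 = -2*¼ + 1*(⅙) = -½ + ⅙ = -⅓)
B = 327/139 (B = (-69 - 40)/(-⅓ - 46) = -109/(-139/3) = -109*(-3/139) = 327/139 ≈ 2.3525)
-66*(-41 + B) = -66*(-41 + 327/139) = -66*(-5372/139) = 354552/139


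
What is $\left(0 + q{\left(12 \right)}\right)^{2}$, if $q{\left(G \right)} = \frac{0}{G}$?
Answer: $0$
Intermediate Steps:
$q{\left(G \right)} = 0$
$\left(0 + q{\left(12 \right)}\right)^{2} = \left(0 + 0\right)^{2} = 0^{2} = 0$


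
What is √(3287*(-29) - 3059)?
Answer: I*√98382 ≈ 313.66*I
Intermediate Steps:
√(3287*(-29) - 3059) = √(-95323 - 3059) = √(-98382) = I*√98382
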